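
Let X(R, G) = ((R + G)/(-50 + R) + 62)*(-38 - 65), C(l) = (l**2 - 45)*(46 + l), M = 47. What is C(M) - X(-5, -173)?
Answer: 11438424/55 ≈ 2.0797e+5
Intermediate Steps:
C(l) = (-45 + l**2)*(46 + l)
X(R, G) = -6386 - 103*(G + R)/(-50 + R) (X(R, G) = ((G + R)/(-50 + R) + 62)*(-103) = (62 + (G + R)/(-50 + R))*(-103) = -6386 - 103*(G + R)/(-50 + R))
C(M) - X(-5, -173) = (-2070 + 47**3 - 45*47 + 46*47**2) - 103*(3100 - 1*(-173) - 63*(-5))/(-50 - 5) = (-2070 + 103823 - 2115 + 46*2209) - 103*(3100 + 173 + 315)/(-55) = (-2070 + 103823 - 2115 + 101614) - 103*(-1)*3588/55 = 201252 - 1*(-369564/55) = 201252 + 369564/55 = 11438424/55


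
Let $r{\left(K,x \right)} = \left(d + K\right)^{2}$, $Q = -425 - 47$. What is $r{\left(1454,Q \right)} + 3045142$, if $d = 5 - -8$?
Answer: $5197231$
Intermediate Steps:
$d = 13$ ($d = 5 + 8 = 13$)
$Q = -472$ ($Q = -425 - 47 = -472$)
$r{\left(K,x \right)} = \left(13 + K\right)^{2}$
$r{\left(1454,Q \right)} + 3045142 = \left(13 + 1454\right)^{2} + 3045142 = 1467^{2} + 3045142 = 2152089 + 3045142 = 5197231$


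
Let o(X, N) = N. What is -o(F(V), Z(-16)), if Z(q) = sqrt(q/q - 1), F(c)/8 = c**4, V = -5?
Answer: 0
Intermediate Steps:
F(c) = 8*c**4
Z(q) = 0 (Z(q) = sqrt(1 - 1) = sqrt(0) = 0)
-o(F(V), Z(-16)) = -1*0 = 0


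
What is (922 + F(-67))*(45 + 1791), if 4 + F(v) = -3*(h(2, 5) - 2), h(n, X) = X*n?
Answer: 1641384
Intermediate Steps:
F(v) = -28 (F(v) = -4 - 3*(5*2 - 2) = -4 - 3*(10 - 2) = -4 - 3*8 = -4 - 24 = -28)
(922 + F(-67))*(45 + 1791) = (922 - 28)*(45 + 1791) = 894*1836 = 1641384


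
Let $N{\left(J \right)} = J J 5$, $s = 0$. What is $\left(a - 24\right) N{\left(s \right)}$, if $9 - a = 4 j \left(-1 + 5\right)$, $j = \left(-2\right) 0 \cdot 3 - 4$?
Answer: $0$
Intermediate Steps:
$j = -4$ ($j = 0 \cdot 3 - 4 = 0 - 4 = -4$)
$a = 73$ ($a = 9 - 4 \left(-4\right) \left(-1 + 5\right) = 9 - \left(-16\right) 4 = 9 - -64 = 9 + 64 = 73$)
$N{\left(J \right)} = 5 J^{2}$ ($N{\left(J \right)} = J^{2} \cdot 5 = 5 J^{2}$)
$\left(a - 24\right) N{\left(s \right)} = \left(73 - 24\right) 5 \cdot 0^{2} = 49 \cdot 5 \cdot 0 = 49 \cdot 0 = 0$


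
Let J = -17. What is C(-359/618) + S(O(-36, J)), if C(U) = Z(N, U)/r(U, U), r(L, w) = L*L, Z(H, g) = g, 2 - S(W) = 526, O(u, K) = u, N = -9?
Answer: -188734/359 ≈ -525.72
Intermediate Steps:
S(W) = -524 (S(W) = 2 - 1*526 = 2 - 526 = -524)
r(L, w) = L²
C(U) = 1/U (C(U) = U/(U²) = U/U² = 1/U)
C(-359/618) + S(O(-36, J)) = 1/(-359/618) - 524 = -618/359 - 524 = -188734/359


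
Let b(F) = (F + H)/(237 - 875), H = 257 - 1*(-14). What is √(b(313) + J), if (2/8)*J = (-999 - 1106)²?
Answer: 2*√450905511738/319 ≈ 4210.0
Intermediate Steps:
H = 271 (H = 257 + 14 = 271)
b(F) = -271/638 - F/638 (b(F) = (F + 271)/(237 - 875) = (271 + F)/(-638) = (271 + F)*(-1/638) = -271/638 - F/638)
J = 17724100 (J = 4*(-999 - 1106)² = 4*(-2105)² = 4*4431025 = 17724100)
√(b(313) + J) = √((-271/638 - 1/638*313) + 17724100) = √((-271/638 - 313/638) + 17724100) = √(-292/319 + 17724100) = √(5653987608/319) = 2*√450905511738/319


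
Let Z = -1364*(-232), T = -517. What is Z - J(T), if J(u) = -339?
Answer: 316787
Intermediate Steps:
Z = 316448
Z - J(T) = 316448 - 1*(-339) = 316448 + 339 = 316787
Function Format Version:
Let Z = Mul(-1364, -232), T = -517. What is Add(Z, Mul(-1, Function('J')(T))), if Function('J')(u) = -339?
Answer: 316787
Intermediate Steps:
Z = 316448
Add(Z, Mul(-1, Function('J')(T))) = Add(316448, Mul(-1, -339)) = Add(316448, 339) = 316787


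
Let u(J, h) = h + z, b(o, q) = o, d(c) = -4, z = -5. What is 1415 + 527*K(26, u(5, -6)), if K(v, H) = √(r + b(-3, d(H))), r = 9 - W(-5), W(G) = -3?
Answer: 2996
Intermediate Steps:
r = 12 (r = 9 - 1*(-3) = 9 + 3 = 12)
u(J, h) = -5 + h (u(J, h) = h - 5 = -5 + h)
K(v, H) = 3 (K(v, H) = √(12 - 3) = √9 = 3)
1415 + 527*K(26, u(5, -6)) = 1415 + 527*3 = 1415 + 1581 = 2996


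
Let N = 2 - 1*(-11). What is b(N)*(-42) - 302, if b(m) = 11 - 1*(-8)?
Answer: -1100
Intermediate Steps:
N = 13 (N = 2 + 11 = 13)
b(m) = 19 (b(m) = 11 + 8 = 19)
b(N)*(-42) - 302 = 19*(-42) - 302 = -798 - 302 = -1100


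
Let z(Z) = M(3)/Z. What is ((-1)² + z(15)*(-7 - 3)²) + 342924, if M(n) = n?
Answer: 342945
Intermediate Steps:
z(Z) = 3/Z
((-1)² + z(15)*(-7 - 3)²) + 342924 = ((-1)² + (3/15)*(-7 - 3)²) + 342924 = (1 + (3*(1/15))*(-10)²) + 342924 = (1 + (⅕)*100) + 342924 = (1 + 20) + 342924 = 21 + 342924 = 342945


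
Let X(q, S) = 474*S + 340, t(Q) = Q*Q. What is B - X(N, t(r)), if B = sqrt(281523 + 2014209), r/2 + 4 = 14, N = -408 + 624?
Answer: -189940 + 2*sqrt(573933) ≈ -1.8842e+5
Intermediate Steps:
N = 216
r = 20 (r = -8 + 2*14 = -8 + 28 = 20)
t(Q) = Q**2
X(q, S) = 340 + 474*S
B = 2*sqrt(573933) (B = sqrt(2295732) = 2*sqrt(573933) ≈ 1515.2)
B - X(N, t(r)) = 2*sqrt(573933) - (340 + 474*20**2) = 2*sqrt(573933) - (340 + 474*400) = 2*sqrt(573933) - (340 + 189600) = 2*sqrt(573933) - 1*189940 = 2*sqrt(573933) - 189940 = -189940 + 2*sqrt(573933)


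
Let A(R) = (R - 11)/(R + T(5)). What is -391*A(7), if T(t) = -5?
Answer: 782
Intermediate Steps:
A(R) = (-11 + R)/(-5 + R) (A(R) = (R - 11)/(R - 5) = (-11 + R)/(-5 + R))
-391*A(7) = -391*(-11 + 7)/(-5 + 7) = -391*(-4)/2 = -391*(-2) = 782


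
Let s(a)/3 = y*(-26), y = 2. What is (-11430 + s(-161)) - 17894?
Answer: -29480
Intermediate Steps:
s(a) = -156 (s(a) = 3*(2*(-26)) = 3*(-52) = -156)
(-11430 + s(-161)) - 17894 = (-11430 - 156) - 17894 = -11586 - 17894 = -29480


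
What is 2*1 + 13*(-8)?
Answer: -102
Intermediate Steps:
2*1 + 13*(-8) = 2 - 104 = -102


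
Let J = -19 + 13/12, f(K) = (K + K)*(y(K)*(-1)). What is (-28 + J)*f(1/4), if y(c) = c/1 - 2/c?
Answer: -17081/96 ≈ -177.93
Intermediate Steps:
y(c) = c - 2/c (y(c) = c*1 - 2/c = c - 2/c)
f(K) = 2*K*(-K + 2/K) (f(K) = (K + K)*((K - 2/K)*(-1)) = (2*K)*(-K + 2/K) = 2*K*(-K + 2/K))
J = -215/12 (J = -19 + 13*(1/12) = -19 + 13/12 = -215/12 ≈ -17.917)
(-28 + J)*f(1/4) = (-28 - 215/12)*(4 - 2*(1/4)²) = -551*(4 - 2*(¼)²)/12 = -551*(4 - 2*1/16)/12 = -551*(4 - ⅛)/12 = -551/12*31/8 = -17081/96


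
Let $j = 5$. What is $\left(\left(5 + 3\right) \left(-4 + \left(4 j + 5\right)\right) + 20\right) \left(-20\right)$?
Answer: $-3760$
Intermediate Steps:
$\left(\left(5 + 3\right) \left(-4 + \left(4 j + 5\right)\right) + 20\right) \left(-20\right) = \left(\left(5 + 3\right) \left(-4 + \left(4 \cdot 5 + 5\right)\right) + 20\right) \left(-20\right) = \left(8 \left(-4 + \left(20 + 5\right)\right) + 20\right) \left(-20\right) = \left(8 \left(-4 + 25\right) + 20\right) \left(-20\right) = \left(8 \cdot 21 + 20\right) \left(-20\right) = \left(168 + 20\right) \left(-20\right) = 188 \left(-20\right) = -3760$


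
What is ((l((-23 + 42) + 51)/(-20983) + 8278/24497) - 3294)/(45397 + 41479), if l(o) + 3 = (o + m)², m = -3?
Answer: -846559945631/22328024694338 ≈ -0.037915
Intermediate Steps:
l(o) = -3 + (-3 + o)² (l(o) = -3 + (o - 3)² = -3 + (-3 + o)²)
((l((-23 + 42) + 51)/(-20983) + 8278/24497) - 3294)/(45397 + 41479) = (((-3 + (-3 + ((-23 + 42) + 51))²)/(-20983) + 8278/24497) - 3294)/(45397 + 41479) = (((-3 + (-3 + (19 + 51))²)*(-1/20983) + 8278*(1/24497)) - 3294)/86876 = (((-3 + (-3 + 70)²)*(-1/20983) + 8278/24497) - 3294)*(1/86876) = (((-3 + 67²)*(-1/20983) + 8278/24497) - 3294)*(1/86876) = (((-3 + 4489)*(-1/20983) + 8278/24497) - 3294)*(1/86876) = ((4486*(-1/20983) + 8278/24497) - 3294)*(1/86876) = ((-4486/20983 + 8278/24497) - 3294)*(1/86876) = (63803732/514020551 - 3294)*(1/86876) = -1693119891262/514020551*1/86876 = -846559945631/22328024694338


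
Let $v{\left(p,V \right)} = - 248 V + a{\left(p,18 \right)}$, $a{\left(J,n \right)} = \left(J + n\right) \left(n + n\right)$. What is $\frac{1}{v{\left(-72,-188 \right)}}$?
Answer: $\frac{1}{44680} \approx 2.2381 \cdot 10^{-5}$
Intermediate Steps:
$a{\left(J,n \right)} = 2 n \left(J + n\right)$ ($a{\left(J,n \right)} = \left(J + n\right) 2 n = 2 n \left(J + n\right)$)
$v{\left(p,V \right)} = 648 - 248 V + 36 p$ ($v{\left(p,V \right)} = - 248 V + 2 \cdot 18 \left(p + 18\right) = - 248 V + 2 \cdot 18 \left(18 + p\right) = - 248 V + \left(648 + 36 p\right) = 648 - 248 V + 36 p$)
$\frac{1}{v{\left(-72,-188 \right)}} = \frac{1}{648 - -46624 + 36 \left(-72\right)} = \frac{1}{648 + 46624 - 2592} = \frac{1}{44680}$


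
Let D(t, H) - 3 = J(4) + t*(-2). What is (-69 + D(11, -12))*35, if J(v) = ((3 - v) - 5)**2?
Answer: -1820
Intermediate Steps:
J(v) = (-2 - v)**2
D(t, H) = 39 - 2*t (D(t, H) = 3 + ((2 + 4)**2 + t*(-2)) = 3 + (6**2 - 2*t) = 3 + (36 - 2*t) = 39 - 2*t)
(-69 + D(11, -12))*35 = (-69 + (39 - 2*11))*35 = (-69 + (39 - 22))*35 = (-69 + 17)*35 = -52*35 = -1820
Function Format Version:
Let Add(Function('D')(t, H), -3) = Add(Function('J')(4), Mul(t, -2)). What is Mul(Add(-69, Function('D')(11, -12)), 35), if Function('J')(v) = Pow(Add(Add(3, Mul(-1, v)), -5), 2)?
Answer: -1820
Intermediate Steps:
Function('J')(v) = Pow(Add(-2, Mul(-1, v)), 2)
Function('D')(t, H) = Add(39, Mul(-2, t)) (Function('D')(t, H) = Add(3, Add(Pow(Add(2, 4), 2), Mul(t, -2))) = Add(3, Add(Pow(6, 2), Mul(-2, t))) = Add(3, Add(36, Mul(-2, t))) = Add(39, Mul(-2, t)))
Mul(Add(-69, Function('D')(11, -12)), 35) = Mul(Add(-69, Add(39, Mul(-2, 11))), 35) = Mul(Add(-69, Add(39, -22)), 35) = Mul(Add(-69, 17), 35) = Mul(-52, 35) = -1820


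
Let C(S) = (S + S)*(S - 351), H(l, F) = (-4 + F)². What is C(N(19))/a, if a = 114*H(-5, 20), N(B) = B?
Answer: -83/192 ≈ -0.43229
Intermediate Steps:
C(S) = 2*S*(-351 + S) (C(S) = (2*S)*(-351 + S) = 2*S*(-351 + S))
a = 29184 (a = 114*(-4 + 20)² = 114*16² = 114*256 = 29184)
C(N(19))/a = (2*19*(-351 + 19))/29184 = (2*19*(-332))*(1/29184) = -12616*1/29184 = -83/192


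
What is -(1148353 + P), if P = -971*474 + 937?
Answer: -689036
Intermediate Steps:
P = -459317 (P = -460254 + 937 = -459317)
-(1148353 + P) = -(1148353 - 459317) = -1*689036 = -689036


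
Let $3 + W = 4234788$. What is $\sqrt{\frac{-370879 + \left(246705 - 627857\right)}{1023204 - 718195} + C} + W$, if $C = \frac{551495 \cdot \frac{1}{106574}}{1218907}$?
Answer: $4234785 + \frac{i \sqrt{3870716152509112016215924956678086}}{39621826492641562} \approx 4.2348 \cdot 10^{6} + 1.5702 i$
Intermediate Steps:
$W = 4234785$ ($W = -3 + 4234788 = 4234785$)
$C = \frac{551495}{129903794618}$ ($C = 551495 \cdot \frac{1}{106574} \cdot \frac{1}{1218907} = \frac{551495}{106574} \cdot \frac{1}{1218907} = \frac{551495}{129903794618} \approx 4.2454 \cdot 10^{-6}$)
$\sqrt{\frac{-370879 + \left(246705 - 627857\right)}{1023204 - 718195} + C} + W = \sqrt{\frac{-370879 + \left(246705 - 627857\right)}{1023204 - 718195} + \frac{551495}{129903794618}} + 4234785 = \sqrt{\frac{-370879 + \left(246705 - 627857\right)}{305009} + \frac{551495}{129903794618}} + 4234785 = \sqrt{\left(-370879 - 381152\right) \frac{1}{305009} + \frac{551495}{129903794618}} + 4234785 = \sqrt{\left(-752031\right) \frac{1}{305009} + \frac{551495}{129903794618}} + 4234785 = \sqrt{- \frac{752031}{305009} + \frac{551495}{129903794618}} + 4234785 = \sqrt{- \frac{97691512359430703}{39621826492641562}} + 4234785 = \frac{i \sqrt{3870716152509112016215924956678086}}{39621826492641562} + 4234785 = 4234785 + \frac{i \sqrt{3870716152509112016215924956678086}}{39621826492641562}$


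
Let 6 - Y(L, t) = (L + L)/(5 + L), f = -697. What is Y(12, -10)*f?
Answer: -3198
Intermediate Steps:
Y(L, t) = 6 - 2*L/(5 + L) (Y(L, t) = 6 - (L + L)/(5 + L) = 6 - 2*L/(5 + L))
Y(12, -10)*f = (2*(15 + 2*12)/(5 + 12))*(-697) = (2*(15 + 24)/17)*(-697) = (2*(1/17)*39)*(-697) = (78/17)*(-697) = -3198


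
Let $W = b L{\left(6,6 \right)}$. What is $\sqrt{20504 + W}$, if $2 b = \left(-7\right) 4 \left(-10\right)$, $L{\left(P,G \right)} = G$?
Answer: $4 \sqrt{1334} \approx 146.1$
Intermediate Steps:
$b = 140$ ($b = \frac{\left(-7\right) 4 \left(-10\right)}{2} = \frac{\left(-28\right) \left(-10\right)}{2} = \frac{1}{2} \cdot 280 = 140$)
$W = 840$ ($W = 140 \cdot 6 = 840$)
$\sqrt{20504 + W} = \sqrt{20504 + 840} = \sqrt{21344} = 4 \sqrt{1334}$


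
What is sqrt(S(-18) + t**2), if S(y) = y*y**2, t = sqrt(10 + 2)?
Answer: 2*I*sqrt(1455) ≈ 76.289*I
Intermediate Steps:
t = 2*sqrt(3) (t = sqrt(12) = 2*sqrt(3) ≈ 3.4641)
S(y) = y**3
sqrt(S(-18) + t**2) = sqrt((-18)**3 + (2*sqrt(3))**2) = sqrt(-5832 + 12) = sqrt(-5820) = 2*I*sqrt(1455)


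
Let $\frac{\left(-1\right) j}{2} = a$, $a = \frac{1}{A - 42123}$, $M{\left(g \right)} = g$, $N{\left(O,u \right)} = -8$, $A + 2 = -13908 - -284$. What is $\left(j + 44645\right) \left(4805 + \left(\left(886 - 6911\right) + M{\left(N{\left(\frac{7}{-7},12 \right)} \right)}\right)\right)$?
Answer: $- \frac{3056386523396}{55749} \approx -5.4824 \cdot 10^{7}$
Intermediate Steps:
$A = -13626$ ($A = -2 - 13624 = -13626$)
$a = - \frac{1}{55749}$ ($a = \frac{1}{-13626 - 42123} = \frac{1}{-55749} = - \frac{1}{55749} \approx -1.7938 \cdot 10^{-5}$)
$j = \frac{2}{55749}$ ($j = \left(-2\right) \left(- \frac{1}{55749}\right) = \frac{2}{55749} \approx 3.5875 \cdot 10^{-5}$)
$\left(j + 44645\right) \left(4805 + \left(\left(886 - 6911\right) + M{\left(N{\left(\frac{7}{-7},12 \right)} \right)}\right)\right) = \left(\frac{2}{55749} + 44645\right) \left(4805 + \left(\left(886 - 6911\right) - 8\right)\right) = \frac{2488914107 \left(4805 - 6033\right)}{55749} = \frac{2488914107}{55749} \left(-1228\right) = - \frac{3056386523396}{55749}$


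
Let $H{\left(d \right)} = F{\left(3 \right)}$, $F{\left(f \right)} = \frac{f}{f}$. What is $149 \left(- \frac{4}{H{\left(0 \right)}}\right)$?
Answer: $-596$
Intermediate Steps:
$F{\left(f \right)} = 1$
$H{\left(d \right)} = 1$
$149 \left(- \frac{4}{H{\left(0 \right)}}\right) = 149 \left(- \frac{4}{1}\right) = 149 \left(\left(-4\right) 1\right) = 149 \left(-4\right) = -596$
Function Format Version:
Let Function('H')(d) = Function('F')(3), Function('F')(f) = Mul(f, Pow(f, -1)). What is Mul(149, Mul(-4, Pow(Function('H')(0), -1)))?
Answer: -596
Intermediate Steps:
Function('F')(f) = 1
Function('H')(d) = 1
Mul(149, Mul(-4, Pow(Function('H')(0), -1))) = Mul(149, Mul(-4, Pow(1, -1))) = Mul(149, Mul(-4, 1)) = Mul(149, -4) = -596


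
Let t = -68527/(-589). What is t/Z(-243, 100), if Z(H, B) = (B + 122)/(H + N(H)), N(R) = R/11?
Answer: -33304122/239723 ≈ -138.93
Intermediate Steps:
N(R) = R/11 (N(R) = R*(1/11) = R/11)
Z(H, B) = 11*(122 + B)/(12*H) (Z(H, B) = (B + 122)/(H + H/11) = (122 + B)/((12*H/11)) = (122 + B)*(11/(12*H)) = 11*(122 + B)/(12*H))
t = 68527/589 (t = -68527*(-1/589) = 68527/589 ≈ 116.34)
t/Z(-243, 100) = 68527/(589*(((11/12)*(122 + 100)/(-243)))) = 68527/(589*(((11/12)*(-1/243)*222))) = 68527/(589*(-407/486)) = (68527/589)*(-486/407) = -33304122/239723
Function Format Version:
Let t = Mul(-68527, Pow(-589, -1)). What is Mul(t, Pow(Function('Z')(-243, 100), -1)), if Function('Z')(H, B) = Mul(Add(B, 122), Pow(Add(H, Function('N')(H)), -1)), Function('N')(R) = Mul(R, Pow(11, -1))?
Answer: Rational(-33304122, 239723) ≈ -138.93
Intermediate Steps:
Function('N')(R) = Mul(Rational(1, 11), R) (Function('N')(R) = Mul(R, Rational(1, 11)) = Mul(Rational(1, 11), R))
Function('Z')(H, B) = Mul(Rational(11, 12), Pow(H, -1), Add(122, B)) (Function('Z')(H, B) = Mul(Add(B, 122), Pow(Add(H, Mul(Rational(1, 11), H)), -1)) = Mul(Add(122, B), Pow(Mul(Rational(12, 11), H), -1)) = Mul(Add(122, B), Mul(Rational(11, 12), Pow(H, -1))) = Mul(Rational(11, 12), Pow(H, -1), Add(122, B)))
t = Rational(68527, 589) (t = Mul(-68527, Rational(-1, 589)) = Rational(68527, 589) ≈ 116.34)
Mul(t, Pow(Function('Z')(-243, 100), -1)) = Mul(Rational(68527, 589), Pow(Mul(Rational(11, 12), Pow(-243, -1), Add(122, 100)), -1)) = Mul(Rational(68527, 589), Pow(Mul(Rational(11, 12), Rational(-1, 243), 222), -1)) = Mul(Rational(68527, 589), Pow(Rational(-407, 486), -1)) = Mul(Rational(68527, 589), Rational(-486, 407)) = Rational(-33304122, 239723)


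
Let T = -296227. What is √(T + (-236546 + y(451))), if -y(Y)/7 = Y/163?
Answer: 2*I*√3538940107/163 ≈ 729.93*I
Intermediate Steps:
y(Y) = -7*Y/163
√(T + (-236546 + y(451))) = √(-296227 + (-236546 - 7/163*451)) = √(-296227 + (-236546 - 3157/163)) = √(-296227 - 38560155/163) = √(-86845156/163) = 2*I*√3538940107/163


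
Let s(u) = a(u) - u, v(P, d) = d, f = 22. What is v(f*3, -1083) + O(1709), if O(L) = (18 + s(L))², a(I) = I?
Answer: -759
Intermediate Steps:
s(u) = 0 (s(u) = u - u = 0)
O(L) = 324 (O(L) = (18 + 0)² = 18² = 324)
v(f*3, -1083) + O(1709) = -1083 + 324 = -759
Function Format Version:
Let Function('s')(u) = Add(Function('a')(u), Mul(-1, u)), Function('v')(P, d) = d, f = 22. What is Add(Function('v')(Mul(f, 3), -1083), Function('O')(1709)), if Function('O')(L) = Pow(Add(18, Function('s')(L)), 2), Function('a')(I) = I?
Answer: -759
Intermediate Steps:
Function('s')(u) = 0 (Function('s')(u) = Add(u, Mul(-1, u)) = 0)
Function('O')(L) = 324 (Function('O')(L) = Pow(Add(18, 0), 2) = Pow(18, 2) = 324)
Add(Function('v')(Mul(f, 3), -1083), Function('O')(1709)) = Add(-1083, 324) = -759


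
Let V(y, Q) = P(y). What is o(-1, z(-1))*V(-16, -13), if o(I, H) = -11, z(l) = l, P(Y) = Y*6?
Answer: 1056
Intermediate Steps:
P(Y) = 6*Y
V(y, Q) = 6*y
o(-1, z(-1))*V(-16, -13) = -66*(-16) = -11*(-96) = 1056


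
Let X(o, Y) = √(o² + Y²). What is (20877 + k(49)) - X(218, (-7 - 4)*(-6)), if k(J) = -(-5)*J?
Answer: 21122 - 2*√12970 ≈ 20894.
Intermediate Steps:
k(J) = 5*J
X(o, Y) = √(Y² + o²)
(20877 + k(49)) - X(218, (-7 - 4)*(-6)) = (20877 + 5*49) - √(((-7 - 4)*(-6))² + 218²) = (20877 + 245) - √((-11*(-6))² + 47524) = 21122 - √(66² + 47524) = 21122 - √(4356 + 47524) = 21122 - √51880 = 21122 - 2*√12970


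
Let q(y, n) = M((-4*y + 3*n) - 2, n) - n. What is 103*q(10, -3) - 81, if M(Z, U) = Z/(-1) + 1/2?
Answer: 11065/2 ≈ 5532.5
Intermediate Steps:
M(Z, U) = ½ - Z (M(Z, U) = Z*(-1) + 1*(½) = -Z + ½ = ½ - Z)
q(y, n) = 5/2 - 4*n + 4*y (q(y, n) = (½ - ((-4*y + 3*n) - 2)) - n = (½ - (-2 - 4*y + 3*n)) - n = (½ + (2 - 3*n + 4*y)) - n = (5/2 - 3*n + 4*y) - n = 5/2 - 4*n + 4*y)
103*q(10, -3) - 81 = 103*(5/2 - 4*(-3) + 4*10) - 81 = 103*(5/2 + 12 + 40) - 81 = 103*(109/2) - 81 = 11227/2 - 81 = 11065/2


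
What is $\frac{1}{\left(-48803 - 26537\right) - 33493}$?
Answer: $- \frac{1}{108833} \approx -9.1884 \cdot 10^{-6}$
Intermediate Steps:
$\frac{1}{\left(-48803 - 26537\right) - 33493} = \frac{1}{-75340 - 33493} = \frac{1}{-108833} = - \frac{1}{108833}$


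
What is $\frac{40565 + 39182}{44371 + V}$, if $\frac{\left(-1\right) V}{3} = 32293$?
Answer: $- \frac{79747}{52508} \approx -1.5188$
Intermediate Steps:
$V = -96879$ ($V = \left(-3\right) 32293 = -96879$)
$\frac{40565 + 39182}{44371 + V} = \frac{40565 + 39182}{44371 - 96879} = \frac{79747}{-52508} = 79747 \left(- \frac{1}{52508}\right) = - \frac{79747}{52508}$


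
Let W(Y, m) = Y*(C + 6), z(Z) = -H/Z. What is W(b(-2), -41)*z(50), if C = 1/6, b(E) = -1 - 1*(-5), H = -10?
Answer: 74/15 ≈ 4.9333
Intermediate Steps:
b(E) = 4 (b(E) = -1 + 5 = 4)
C = ⅙ ≈ 0.16667
z(Z) = 10/Z (z(Z) = -(-10)/Z = 10/Z)
W(Y, m) = 37*Y/6 (W(Y, m) = Y*(⅙ + 6) = Y*(37/6) = 37*Y/6)
W(b(-2), -41)*z(50) = ((37/6)*4)*(10/50) = 74*(10*(1/50))/3 = (74/3)*(⅕) = 74/15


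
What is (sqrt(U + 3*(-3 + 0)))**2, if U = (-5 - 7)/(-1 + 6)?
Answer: -57/5 ≈ -11.400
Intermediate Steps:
U = -12/5 ≈ -2.4000
(sqrt(U + 3*(-3 + 0)))**2 = (sqrt(-12/5 + 3*(-3 + 0)))**2 = (sqrt(-12/5 + 3*(-3)))**2 = (sqrt(-12/5 - 9))**2 = (sqrt(-57/5))**2 = (I*sqrt(285)/5)**2 = -57/5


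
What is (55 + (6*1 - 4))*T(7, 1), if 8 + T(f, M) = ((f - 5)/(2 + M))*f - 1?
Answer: -247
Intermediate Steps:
T(f, M) = -9 + f*(-5 + f)/(2 + M) (T(f, M) = -8 + (((f - 5)/(2 + M))*f - 1) = -8 + (((-5 + f)/(2 + M))*f - 1) = -8 + (f*(-5 + f)/(2 + M) - 1) = -8 + (-1 + f*(-5 + f)/(2 + M)) = -9 + f*(-5 + f)/(2 + M))
(55 + (6*1 - 4))*T(7, 1) = (55 + (6*1 - 4))*((-18 + 7**2 - 9*1 - 5*7)/(2 + 1)) = (55 + (6 - 4))*((-18 + 49 - 9 - 35)/3) = (55 + 2)*((1/3)*(-13)) = 57*(-13/3) = -247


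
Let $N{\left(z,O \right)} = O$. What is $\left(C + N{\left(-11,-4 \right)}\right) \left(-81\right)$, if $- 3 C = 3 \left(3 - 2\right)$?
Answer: $405$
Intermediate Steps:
$C = -1$ ($C = - \frac{3 \left(3 - 2\right)}{3} = - \frac{3 \cdot 1}{3} = \left(- \frac{1}{3}\right) 3 = -1$)
$\left(C + N{\left(-11,-4 \right)}\right) \left(-81\right) = \left(-1 - 4\right) \left(-81\right) = \left(-5\right) \left(-81\right) = 405$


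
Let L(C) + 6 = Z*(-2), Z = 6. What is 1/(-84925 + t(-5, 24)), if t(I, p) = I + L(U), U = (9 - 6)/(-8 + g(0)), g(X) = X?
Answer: -1/84948 ≈ -1.1772e-5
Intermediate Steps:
U = -3/8 (U = (9 - 6)/(-8 + 0) = 3/(-8) = 3*(-⅛) = -3/8 ≈ -0.37500)
L(C) = -18 (L(C) = -6 + 6*(-2) = -6 - 12 = -18)
t(I, p) = -18 + I (t(I, p) = I - 18 = -18 + I)
1/(-84925 + t(-5, 24)) = 1/(-84925 + (-18 - 5)) = 1/(-84925 - 23) = 1/(-84948) = -1/84948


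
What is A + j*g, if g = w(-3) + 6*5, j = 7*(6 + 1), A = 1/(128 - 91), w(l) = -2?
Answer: 50765/37 ≈ 1372.0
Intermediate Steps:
A = 1/37 ≈ 0.027027
j = 49 (j = 7*7 = 49)
g = 28 (g = -2 + 6*5 = -2 + 30 = 28)
A + j*g = 1/37 + 49*28 = 1/37 + 1372 = 50765/37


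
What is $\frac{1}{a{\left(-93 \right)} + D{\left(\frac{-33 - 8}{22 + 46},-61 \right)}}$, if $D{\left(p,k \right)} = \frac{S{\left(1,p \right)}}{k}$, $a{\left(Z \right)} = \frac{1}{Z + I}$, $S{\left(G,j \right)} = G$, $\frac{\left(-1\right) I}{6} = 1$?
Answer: $- \frac{6039}{160} \approx -37.744$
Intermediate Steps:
$I = -6$ ($I = \left(-6\right) 1 = -6$)
$a{\left(Z \right)} = \frac{1}{-6 + Z}$ ($a{\left(Z \right)} = \frac{1}{Z - 6} = \frac{1}{-6 + Z}$)
$D{\left(p,k \right)} = \frac{1}{k}$ ($D{\left(p,k \right)} = 1 \frac{1}{k} = \frac{1}{k}$)
$\frac{1}{a{\left(-93 \right)} + D{\left(\frac{-33 - 8}{22 + 46},-61 \right)}} = \frac{1}{\frac{1}{-6 - 93} + \frac{1}{-61}} = \frac{1}{\frac{1}{-99} - \frac{1}{61}} = \frac{1}{- \frac{1}{99} - \frac{1}{61}} = \frac{1}{- \frac{160}{6039}} = - \frac{6039}{160}$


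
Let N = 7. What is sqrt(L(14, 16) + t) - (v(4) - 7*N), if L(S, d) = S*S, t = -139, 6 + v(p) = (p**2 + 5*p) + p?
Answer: 15 + sqrt(57) ≈ 22.550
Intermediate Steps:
v(p) = -6 + p**2 + 6*p (v(p) = -6 + ((p**2 + 5*p) + p) = -6 + (p**2 + 6*p) = -6 + p**2 + 6*p)
L(S, d) = S**2
sqrt(L(14, 16) + t) - (v(4) - 7*N) = sqrt(14**2 - 139) - ((-6 + 4**2 + 6*4) - 7*7) = sqrt(196 - 139) - ((-6 + 16 + 24) - 49) = sqrt(57) - (34 - 49) = sqrt(57) - 1*(-15) = sqrt(57) + 15 = 15 + sqrt(57)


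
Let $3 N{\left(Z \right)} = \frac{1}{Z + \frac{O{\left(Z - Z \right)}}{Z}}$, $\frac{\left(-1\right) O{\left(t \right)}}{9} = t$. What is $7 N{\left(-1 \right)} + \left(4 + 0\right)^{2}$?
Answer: $\frac{41}{3} \approx 13.667$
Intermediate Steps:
$O{\left(t \right)} = - 9 t$
$N{\left(Z \right)} = \frac{1}{3 Z}$ ($N{\left(Z \right)} = \frac{1}{3 \left(Z + \frac{\left(-9\right) \left(Z - Z\right)}{Z}\right)} = \frac{1}{3 \left(Z + \frac{\left(-9\right) 0}{Z}\right)} = \frac{1}{3 \left(Z + \frac{0}{Z}\right)} = \frac{1}{3 \left(Z + 0\right)} = \frac{1}{3 Z}$)
$7 N{\left(-1 \right)} + \left(4 + 0\right)^{2} = 7 \frac{1}{3 \left(-1\right)} + \left(4 + 0\right)^{2} = 7 \cdot \frac{1}{3} \left(-1\right) + 4^{2} = 7 \left(- \frac{1}{3}\right) + 16 = - \frac{7}{3} + 16 = \frac{41}{3}$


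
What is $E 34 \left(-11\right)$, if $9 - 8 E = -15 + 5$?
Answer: $- \frac{3553}{4} \approx -888.25$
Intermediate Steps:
$E = \frac{19}{8}$ ($E = \frac{9}{8} - \frac{-15 + 5}{8} = \frac{9}{8} - - \frac{5}{4} = \frac{9}{8} + \frac{5}{4} = \frac{19}{8} \approx 2.375$)
$E 34 \left(-11\right) = \frac{19}{8} \cdot 34 \left(-11\right) = \frac{323}{4} \left(-11\right) = - \frac{3553}{4}$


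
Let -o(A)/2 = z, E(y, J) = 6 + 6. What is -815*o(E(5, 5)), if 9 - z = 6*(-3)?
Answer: 44010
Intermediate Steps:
z = 27 (z = 9 - 6*(-3) = 9 - 1*(-18) = 9 + 18 = 27)
E(y, J) = 12
o(A) = -54 (o(A) = -2*27 = -54)
-815*o(E(5, 5)) = -815*(-54) = 44010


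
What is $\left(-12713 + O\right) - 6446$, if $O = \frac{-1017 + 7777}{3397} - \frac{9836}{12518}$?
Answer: $- \frac{407329662463}{21261823} \approx -19158.0$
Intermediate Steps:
$O = \frac{25604394}{21261823}$ ($O = 6760 \cdot \frac{1}{3397} - \frac{4918}{6259} = \frac{6760}{3397} - \frac{4918}{6259} = \frac{25604394}{21261823} \approx 1.2042$)
$\left(-12713 + O\right) - 6446 = \left(-12713 + \frac{25604394}{21261823}\right) - 6446 = - \frac{270275951405}{21261823} - 6446 = - \frac{407329662463}{21261823}$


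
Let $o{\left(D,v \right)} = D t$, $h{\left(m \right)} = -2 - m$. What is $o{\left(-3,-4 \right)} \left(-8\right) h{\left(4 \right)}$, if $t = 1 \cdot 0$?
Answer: $0$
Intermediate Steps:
$t = 0$
$o{\left(D,v \right)} = 0$ ($o{\left(D,v \right)} = D 0 = 0$)
$o{\left(-3,-4 \right)} \left(-8\right) h{\left(4 \right)} = 0 \left(-8\right) \left(-2 - 4\right) = 0 \left(-2 - 4\right) = 0 \left(-6\right) = 0$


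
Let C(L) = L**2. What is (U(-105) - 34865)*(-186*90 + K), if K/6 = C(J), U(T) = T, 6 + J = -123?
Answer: -2906216820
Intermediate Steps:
J = -129 (J = -6 - 123 = -129)
K = 99846 (K = 6*(-129)**2 = 6*16641 = 99846)
(U(-105) - 34865)*(-186*90 + K) = (-105 - 34865)*(-186*90 + 99846) = -34970*(-16740 + 99846) = -34970*83106 = -2906216820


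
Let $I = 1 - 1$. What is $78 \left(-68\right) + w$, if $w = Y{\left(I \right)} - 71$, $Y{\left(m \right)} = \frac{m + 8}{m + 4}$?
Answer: $-5373$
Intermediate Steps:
$I = 0$ ($I = 1 - 1 = 0$)
$Y{\left(m \right)} = \frac{8 + m}{4 + m}$
$w = -69$ ($w = \frac{8 + 0}{4 + 0} - 71 = \frac{1}{4} \cdot 8 - 71 = 2 - 71 = -69$)
$78 \left(-68\right) + w = 78 \left(-68\right) - 69 = -5304 - 69 = -5373$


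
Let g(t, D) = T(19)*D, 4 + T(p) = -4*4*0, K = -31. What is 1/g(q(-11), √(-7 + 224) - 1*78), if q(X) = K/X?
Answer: 39/11734 + √217/23468 ≈ 0.0039514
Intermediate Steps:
q(X) = -31/X
T(p) = -4 (T(p) = -4 - 4*4*0 = -4 - 16*0 = -4 + 0 = -4)
g(t, D) = -4*D
1/g(q(-11), √(-7 + 224) - 1*78) = 1/(-4*(√(-7 + 224) - 1*78)) = 1/(-4*(√217 - 78)) = 1/(-4*(-78 + √217)) = 1/(312 - 4*√217)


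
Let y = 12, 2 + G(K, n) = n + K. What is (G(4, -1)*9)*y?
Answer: 108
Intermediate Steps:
G(K, n) = -2 + K + n (G(K, n) = -2 + (n + K) = -2 + (K + n) = -2 + K + n)
(G(4, -1)*9)*y = ((-2 + 4 - 1)*9)*12 = (1*9)*12 = 9*12 = 108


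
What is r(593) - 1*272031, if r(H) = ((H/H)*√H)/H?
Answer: -272031 + √593/593 ≈ -2.7203e+5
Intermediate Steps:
r(H) = H^(-½) (r(H) = (1*√H)/H = √H/H = H^(-½))
r(593) - 1*272031 = 593^(-½) - 1*272031 = √593/593 - 272031 = -272031 + √593/593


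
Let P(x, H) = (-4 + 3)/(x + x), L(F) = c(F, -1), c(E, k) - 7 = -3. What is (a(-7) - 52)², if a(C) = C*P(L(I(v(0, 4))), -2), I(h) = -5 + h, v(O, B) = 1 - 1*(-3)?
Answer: 167281/64 ≈ 2613.8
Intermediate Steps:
v(O, B) = 4 (v(O, B) = 1 + 3 = 4)
c(E, k) = 4 (c(E, k) = 7 - 3 = 4)
L(F) = 4
P(x, H) = -1/(2*x)
a(C) = -C/8 (a(C) = C*(-½/4) = C*(-½*¼) = C*(-⅛) = -C/8)
(a(-7) - 52)² = (-⅛*(-7) - 52)² = (7/8 - 52)² = (-409/8)² = 167281/64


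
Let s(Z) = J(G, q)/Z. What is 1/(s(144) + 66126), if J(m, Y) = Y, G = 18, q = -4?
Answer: 36/2380535 ≈ 1.5123e-5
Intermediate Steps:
s(Z) = -4/Z
1/(s(144) + 66126) = 1/(-4/144 + 66126) = 1/(-4*1/144 + 66126) = 1/(-1/36 + 66126) = 1/(2380535/36) = 36/2380535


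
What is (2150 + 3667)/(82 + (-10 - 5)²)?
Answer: 5817/307 ≈ 18.948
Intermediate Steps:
(2150 + 3667)/(82 + (-10 - 5)²) = 5817/(82 + (-15)²) = 5817/(82 + 225) = 5817/307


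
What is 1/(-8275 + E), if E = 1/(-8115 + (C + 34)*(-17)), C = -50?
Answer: -7843/64900826 ≈ -0.00012085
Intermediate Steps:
E = -1/7843 (E = 1/(-8115 + (-50 + 34)*(-17)) = 1/(-8115 - 16*(-17)) = 1/(-8115 + 272) = 1/(-7843) = -1/7843 ≈ -0.00012750)
1/(-8275 + E) = 1/(-8275 - 1/7843) = 1/(-64900826/7843) = -7843/64900826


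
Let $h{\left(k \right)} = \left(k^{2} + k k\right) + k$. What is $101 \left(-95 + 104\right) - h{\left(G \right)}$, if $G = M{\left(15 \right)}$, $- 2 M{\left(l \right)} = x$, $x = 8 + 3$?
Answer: $854$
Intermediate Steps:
$x = 11$
$M{\left(l \right)} = - \frac{11}{2}$ ($M{\left(l \right)} = \left(- \frac{1}{2}\right) 11 = - \frac{11}{2}$)
$G = - \frac{11}{2} \approx -5.5$
$h{\left(k \right)} = k + 2 k^{2}$ ($h{\left(k \right)} = \left(k^{2} + k^{2}\right) + k = 2 k^{2} + k = k + 2 k^{2}$)
$101 \left(-95 + 104\right) - h{\left(G \right)} = 101 \left(-95 + 104\right) - - \frac{11 \left(1 + 2 \left(- \frac{11}{2}\right)\right)}{2} = 101 \cdot 9 - - \frac{11 \left(1 - 11\right)}{2} = 909 - \left(- \frac{11}{2}\right) \left(-10\right) = 909 - 55 = 854$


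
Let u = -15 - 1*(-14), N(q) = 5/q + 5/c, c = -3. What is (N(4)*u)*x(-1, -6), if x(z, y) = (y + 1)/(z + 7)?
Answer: -25/72 ≈ -0.34722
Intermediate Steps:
x(z, y) = (1 + y)/(7 + z)
N(q) = -5/3 + 5/q (N(q) = 5/q + 5/(-3) = 5/q + 5*(-1/3) = 5/q - 5/3 = -5/3 + 5/q)
u = -1 (u = -15 + 14 = -1)
(N(4)*u)*x(-1, -6) = ((-5/3 + 5/4)*(-1))*((1 - 6)/(7 - 1)) = ((-5/3 + 5*(1/4))*(-1))*(-5/6) = ((-5/3 + 5/4)*(-1))*((1/6)*(-5)) = -5/12*(-1)*(-5/6) = (5/12)*(-5/6) = -25/72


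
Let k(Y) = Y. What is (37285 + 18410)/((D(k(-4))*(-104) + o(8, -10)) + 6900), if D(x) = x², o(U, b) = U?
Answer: 18565/1748 ≈ 10.621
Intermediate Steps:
(37285 + 18410)/((D(k(-4))*(-104) + o(8, -10)) + 6900) = (37285 + 18410)/(((-4)²*(-104) + 8) + 6900) = 55695/((16*(-104) + 8) + 6900) = 55695/((-1664 + 8) + 6900) = 55695/(-1656 + 6900) = 55695/5244 = 55695*(1/5244) = 18565/1748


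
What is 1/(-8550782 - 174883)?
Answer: -1/8725665 ≈ -1.1460e-7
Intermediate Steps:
1/(-8550782 - 174883) = 1/(-8725665) = -1/8725665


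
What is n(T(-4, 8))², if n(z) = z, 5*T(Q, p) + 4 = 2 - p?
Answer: 4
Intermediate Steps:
T(Q, p) = -⅖ - p/5 (T(Q, p) = -⅘ + (2 - p)/5 = -⅘ + (⅖ - p/5) = -⅖ - p/5)
n(T(-4, 8))² = (-⅖ - ⅕*8)² = (-⅖ - 8/5)² = (-2)² = 4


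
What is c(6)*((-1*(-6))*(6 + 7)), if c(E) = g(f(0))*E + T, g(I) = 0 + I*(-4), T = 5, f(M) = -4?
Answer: 7878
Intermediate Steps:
g(I) = -4*I (g(I) = 0 - 4*I = -4*I)
c(E) = 5 + 16*E (c(E) = (-4*(-4))*E + 5 = 16*E + 5 = 5 + 16*E)
c(6)*((-1*(-6))*(6 + 7)) = (5 + 16*6)*((-1*(-6))*(6 + 7)) = (5 + 96)*(6*13) = 101*78 = 7878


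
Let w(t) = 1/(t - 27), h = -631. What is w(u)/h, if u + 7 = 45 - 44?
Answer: 1/20823 ≈ 4.8024e-5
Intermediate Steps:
u = -6 (u = -7 + (45 - 44) = -7 + 1 = -6)
w(t) = 1/(-27 + t)
w(u)/h = 1/(-27 - 6*(-631)) = -1/631/(-33) = -1/33*(-1/631) = 1/20823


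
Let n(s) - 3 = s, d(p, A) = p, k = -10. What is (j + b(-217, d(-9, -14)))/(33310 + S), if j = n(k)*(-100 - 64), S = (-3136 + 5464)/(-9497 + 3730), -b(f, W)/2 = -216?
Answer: 4555930/96048221 ≈ 0.047434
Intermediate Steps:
b(f, W) = 432 (b(f, W) = -2*(-216) = 432)
n(s) = 3 + s
S = -2328/5767 (S = 2328/(-5767) = 2328*(-1/5767) = -2328/5767 ≈ -0.40368)
j = 1148 (j = (3 - 10)*(-100 - 64) = -7*(-164) = 1148)
(j + b(-217, d(-9, -14)))/(33310 + S) = (1148 + 432)/(33310 - 2328/5767) = 1580/(192096442/5767) = 1580*(5767/192096442) = 4555930/96048221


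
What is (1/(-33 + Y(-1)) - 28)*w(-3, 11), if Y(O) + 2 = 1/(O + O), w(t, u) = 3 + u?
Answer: -27860/71 ≈ -392.39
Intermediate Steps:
Y(O) = -2 + 1/(2*O) (Y(O) = -2 + 1/(O + O) = -2 + 1/(2*O))
(1/(-33 + Y(-1)) - 28)*w(-3, 11) = (1/(-33 + (-2 + (1/2)/(-1))) - 28)*(3 + 11) = (1/(-33 + (-2 + (1/2)*(-1))) - 28)*14 = (1/(-33 + (-2 - 1/2)) - 28)*14 = (1/(-33 - 5/2) - 28)*14 = (1/(-71/2) - 28)*14 = (-2/71 - 28)*14 = -1990/71*14 = -27860/71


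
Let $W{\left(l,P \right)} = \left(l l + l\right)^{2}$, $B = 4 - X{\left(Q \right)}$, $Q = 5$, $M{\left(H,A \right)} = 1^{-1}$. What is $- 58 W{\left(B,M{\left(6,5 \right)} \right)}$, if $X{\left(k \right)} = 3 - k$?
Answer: $-102312$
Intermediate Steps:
$M{\left(H,A \right)} = 1$
$B = 6$ ($B = 4 - \left(3 - 5\right) = 4 - -2 = 4 + 2 = 6$)
$W{\left(l,P \right)} = \left(l + l^{2}\right)^{2}$ ($W{\left(l,P \right)} = \left(l^{2} + l\right)^{2} = \left(l + l^{2}\right)^{2}$)
$- 58 W{\left(B,M{\left(6,5 \right)} \right)} = - 58 \cdot 6^{2} \left(1 + 6\right)^{2} = - 58 \cdot 36 \cdot 7^{2} = - 58 \cdot 36 \cdot 49 = \left(-58\right) 1764 = -102312$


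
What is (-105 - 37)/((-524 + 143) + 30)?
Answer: 142/351 ≈ 0.40456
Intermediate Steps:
(-105 - 37)/((-524 + 143) + 30) = -142/(-381 + 30) = -142/(-351) = -142*(-1/351) = 142/351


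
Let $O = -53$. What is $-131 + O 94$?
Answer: $-5113$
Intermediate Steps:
$-131 + O 94 = -131 - 4982 = -5113$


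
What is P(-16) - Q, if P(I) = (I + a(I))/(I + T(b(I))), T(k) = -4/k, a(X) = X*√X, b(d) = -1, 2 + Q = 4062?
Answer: -12176/3 + 16*I/3 ≈ -4058.7 + 5.3333*I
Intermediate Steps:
Q = 4060 (Q = -2 + 4062 = 4060)
a(X) = X^(3/2)
P(I) = (I + I^(3/2))/(4 + I) (P(I) = (I + I^(3/2))/(I - 4/(-1)) = (I + I^(3/2))/(I - 4*(-1)) = (I + I^(3/2))/(I + 4) = (I + I^(3/2))/(4 + I))
P(-16) - Q = (-16 + (-16)^(3/2))/(4 - 16) - 1*4060 = (-16 - 64*I)/(-12) - 4060 = -(-16 - 64*I)/12 - 4060 = (4/3 + 16*I/3) - 4060 = -12176/3 + 16*I/3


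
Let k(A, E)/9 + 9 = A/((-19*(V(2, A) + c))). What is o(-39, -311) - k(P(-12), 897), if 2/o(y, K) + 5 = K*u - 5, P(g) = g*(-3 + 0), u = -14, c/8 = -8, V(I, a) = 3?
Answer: 203202619/2517348 ≈ 80.721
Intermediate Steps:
c = -64 (c = 8*(-8) = -64)
P(g) = -3*g (P(g) = g*(-3) = -3*g)
o(y, K) = 2/(-10 - 14*K) (o(y, K) = 2/(-5 + (K*(-14) - 5)) = 2/(-5 + (-14*K - 5)) = 2/(-5 + (-5 - 14*K)) = 2/(-10 - 14*K))
k(A, E) = -81 + 9*A/1159 (k(A, E) = -81 + 9*(A/((-19*(3 - 64)))) = -81 + 9*(A/((-19*(-61)))) = -81 + 9*(A/1159) = -81 + 9*A/1159)
o(-39, -311) - k(P(-12), 897) = 1/(-5 - 7*(-311)) - (-81 + 9*(-3*(-12))/1159) = 1/(-5 + 2177) - (-81 + (9/1159)*36) = 1/2172 - (-81 + 324/1159) = 1/2172 - 1*(-93555/1159) = 1/2172 + 93555/1159 = 203202619/2517348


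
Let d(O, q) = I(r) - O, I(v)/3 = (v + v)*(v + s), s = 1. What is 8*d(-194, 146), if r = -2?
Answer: 1648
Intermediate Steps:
I(v) = 6*v*(1 + v) (I(v) = 3*((v + v)*(v + 1)) = 3*((2*v)*(1 + v)) = 3*(2*v*(1 + v)) = 6*v*(1 + v))
d(O, q) = 12 - O (d(O, q) = 6*(-2)*(1 - 2) - O = 6*(-2)*(-1) - O = 12 - O)
8*d(-194, 146) = 8*(12 - 1*(-194)) = 8*(12 + 194) = 8*206 = 1648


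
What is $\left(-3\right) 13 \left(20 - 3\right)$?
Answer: $-663$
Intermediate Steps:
$\left(-3\right) 13 \left(20 - 3\right) = \left(-39\right) 17 = -663$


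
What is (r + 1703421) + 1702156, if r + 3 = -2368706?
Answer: 1036868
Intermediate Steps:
r = -2368709 (r = -3 - 2368706 = -2368709)
(r + 1703421) + 1702156 = (-2368709 + 1703421) + 1702156 = -665288 + 1702156 = 1036868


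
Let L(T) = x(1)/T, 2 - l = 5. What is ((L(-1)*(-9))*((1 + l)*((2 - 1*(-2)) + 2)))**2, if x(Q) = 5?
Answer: 291600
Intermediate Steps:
l = -3 (l = 2 - 1*5 = 2 - 5 = -3)
L(T) = 5/T
((L(-1)*(-9))*((1 + l)*((2 - 1*(-2)) + 2)))**2 = (((5/(-1))*(-9))*((1 - 3)*((2 - 1*(-2)) + 2)))**2 = (((5*(-1))*(-9))*(-2*((2 + 2) + 2)))**2 = ((-5*(-9))*(-2*(4 + 2)))**2 = (45*(-2*6))**2 = (45*(-12))**2 = (-540)**2 = 291600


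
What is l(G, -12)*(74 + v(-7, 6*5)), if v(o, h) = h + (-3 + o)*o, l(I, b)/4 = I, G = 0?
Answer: 0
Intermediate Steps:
l(I, b) = 4*I
v(o, h) = h + o*(-3 + o)
l(G, -12)*(74 + v(-7, 6*5)) = (4*0)*(74 + (6*5 + (-7)**2 - 3*(-7))) = 0*(74 + (30 + 49 + 21)) = 0*(74 + 100) = 0*174 = 0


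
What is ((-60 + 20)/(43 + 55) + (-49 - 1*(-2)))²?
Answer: 5396329/2401 ≈ 2247.5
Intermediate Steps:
((-60 + 20)/(43 + 55) + (-49 - 1*(-2)))² = (-40/98 + (-49 + 2))² = (-40*1/98 - 47)² = (-20/49 - 47)² = (-2323/49)² = 5396329/2401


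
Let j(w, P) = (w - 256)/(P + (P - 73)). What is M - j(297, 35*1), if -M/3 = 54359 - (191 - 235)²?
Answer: -471766/3 ≈ -1.5726e+5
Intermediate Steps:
j(w, P) = (-256 + w)/(-73 + 2*P) (j(w, P) = (-256 + w)/(P + (-73 + P)) = (-256 + w)/(-73 + 2*P))
M = -157269 (M = -3*(54359 - (191 - 235)²) = -3*(54359 - 1*(-44)²) = -3*(54359 - 1*1936) = -3*(54359 - 1936) = -3*52423 = -157269)
M - j(297, 35*1) = -157269 - (-256 + 297)/(-73 + 2*(35*1)) = -157269 - 41/(-73 + 2*35) = -157269 - 41/(-73 + 70) = -157269 - 41/(-3) = -157269 - (-1)*41/3 = -157269 - 1*(-41/3) = -157269 + 41/3 = -471766/3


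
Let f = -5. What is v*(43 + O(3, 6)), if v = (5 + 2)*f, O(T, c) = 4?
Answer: -1645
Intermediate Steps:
v = -35 (v = (5 + 2)*(-5) = 7*(-5) = -35)
v*(43 + O(3, 6)) = -35*(43 + 4) = -35*47 = -1645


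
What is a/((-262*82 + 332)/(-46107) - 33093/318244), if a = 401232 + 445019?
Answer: 12417274579671108/5205678137 ≈ 2.3853e+6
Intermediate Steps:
a = 846251
a/((-262*82 + 332)/(-46107) - 33093/318244) = 846251/((-262*82 + 332)/(-46107) - 33093/318244) = 846251/((-21484 + 332)*(-1/46107) - 33093*1/318244) = 846251/(-21152*(-1/46107) - 33093/318244) = 846251/(21152/46107 - 33093/318244) = 846251/(5205678137/14673276108) = 846251*(14673276108/5205678137) = 12417274579671108/5205678137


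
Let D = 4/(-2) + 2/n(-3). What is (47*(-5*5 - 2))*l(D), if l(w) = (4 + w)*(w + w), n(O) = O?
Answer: 9024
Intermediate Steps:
D = -8/3 (D = 4/(-2) + 2/(-3) = 4*(-½) + 2*(-⅓) = -2 - ⅔ = -8/3 ≈ -2.6667)
l(w) = 2*w*(4 + w) (l(w) = (4 + w)*(2*w) = 2*w*(4 + w))
(47*(-5*5 - 2))*l(D) = (47*(-5*5 - 2))*(2*(-8/3)*(4 - 8/3)) = (47*(-25 - 2))*(2*(-8/3)*(4/3)) = (47*(-27))*(-64/9) = -1269*(-64/9) = 9024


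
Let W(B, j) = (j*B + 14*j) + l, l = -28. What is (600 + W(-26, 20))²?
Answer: 110224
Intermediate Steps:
W(B, j) = -28 + 14*j + B*j (W(B, j) = (j*B + 14*j) - 28 = (B*j + 14*j) - 28 = (14*j + B*j) - 28 = -28 + 14*j + B*j)
(600 + W(-26, 20))² = (600 + (-28 + 14*20 - 26*20))² = (600 + (-28 + 280 - 520))² = (600 - 268)² = 332² = 110224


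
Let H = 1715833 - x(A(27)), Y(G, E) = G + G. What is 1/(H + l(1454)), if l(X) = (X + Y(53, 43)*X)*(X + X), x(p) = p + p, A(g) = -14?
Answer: 1/454136685 ≈ 2.2020e-9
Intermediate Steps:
Y(G, E) = 2*G
x(p) = 2*p
H = 1715861 (H = 1715833 - 2*(-14) = 1715833 - 1*(-28) = 1715833 + 28 = 1715861)
l(X) = 214*X**2 (l(X) = (X + (2*53)*X)*(X + X) = (X + 106*X)*(2*X) = (107*X)*(2*X) = 214*X**2)
1/(H + l(1454)) = 1/(1715861 + 214*1454**2) = 1/(1715861 + 214*2114116) = 1/(1715861 + 452420824) = 1/454136685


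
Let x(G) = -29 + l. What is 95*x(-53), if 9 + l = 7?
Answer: -2945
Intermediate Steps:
l = -2 (l = -9 + 7 = -2)
x(G) = -31 (x(G) = -29 - 2 = -31)
95*x(-53) = 95*(-31) = -2945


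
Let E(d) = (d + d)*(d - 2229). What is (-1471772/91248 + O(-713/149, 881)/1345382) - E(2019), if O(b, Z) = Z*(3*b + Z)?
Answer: 1938844092862725683/2286468636708 ≈ 8.4796e+5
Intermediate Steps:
O(b, Z) = Z*(Z + 3*b)
E(d) = 2*d*(-2229 + d) (E(d) = (2*d)*(-2229 + d) = 2*d*(-2229 + d))
(-1471772/91248 + O(-713/149, 881)/1345382) - E(2019) = (-1471772/91248 + (881*(881 + 3*(-713/149)))/1345382) - 2*2019*(-2229 + 2019) = (-1471772*1/91248 + (881*(881 + 3*(-713*1/149)))*(1/1345382)) - 2*2019*(-210) = (-367943/22812 + (881*(881 + 3*(-713/149)))*(1/1345382)) - 1*(-847980) = (-367943/22812 + (881*(881 - 2139/149))*(1/1345382)) + 847980 = (-367943/22812 + (881*(129130/149))*(1/1345382)) + 847980 = (-367943/22812 + (113763530/149)*(1/1345382)) + 847980 = (-367943/22812 + 56881765/100230959) + 847980 = -35581692924157/2286468636708 + 847980 = 1938844092862725683/2286468636708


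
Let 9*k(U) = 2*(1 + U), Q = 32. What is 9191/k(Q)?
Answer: 27573/22 ≈ 1253.3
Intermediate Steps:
k(U) = 2/9 + 2*U/9 (k(U) = (2*(1 + U))/9 = (2 + 2*U)/9 = 2/9 + 2*U/9)
9191/k(Q) = 9191/(2/9 + (2/9)*32) = 9191/(2/9 + 64/9) = 9191/(22/3) = 9191*(3/22) = 27573/22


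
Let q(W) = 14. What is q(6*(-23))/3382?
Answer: 7/1691 ≈ 0.0041396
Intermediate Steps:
q(6*(-23))/3382 = 14/3382 = 14*(1/3382) = 7/1691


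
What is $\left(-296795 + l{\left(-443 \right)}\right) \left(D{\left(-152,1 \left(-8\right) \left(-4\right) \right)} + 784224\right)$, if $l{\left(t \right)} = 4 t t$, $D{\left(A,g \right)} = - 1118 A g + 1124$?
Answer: $3038221283300$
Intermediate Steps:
$D{\left(A,g \right)} = 1124 - 1118 A g$ ($D{\left(A,g \right)} = - 1118 A g + 1124 = 1124 - 1118 A g$)
$l{\left(t \right)} = 4 t^{2}$
$\left(-296795 + l{\left(-443 \right)}\right) \left(D{\left(-152,1 \left(-8\right) \left(-4\right) \right)} + 784224\right) = \left(-296795 + 4 \left(-443\right)^{2}\right) \left(\left(1124 - - 169936 \cdot 1 \left(-8\right) \left(-4\right)\right) + 784224\right) = \left(-296795 + 4 \cdot 196249\right) \left(\left(1124 - - 169936 \left(\left(-8\right) \left(-4\right)\right)\right) + 784224\right) = \left(-296795 + 784996\right) \left(\left(1124 - \left(-169936\right) 32\right) + 784224\right) = 488201 \left(\left(1124 + 5437952\right) + 784224\right) = 488201 \left(5439076 + 784224\right) = 488201 \cdot 6223300 = 3038221283300$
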